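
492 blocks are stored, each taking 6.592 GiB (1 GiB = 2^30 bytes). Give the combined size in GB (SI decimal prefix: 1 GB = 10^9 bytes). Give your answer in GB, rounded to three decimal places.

3,482.428 GB

Total = 492 × 6.592 GiB = 3243.264 GiB
= 3243.264 × 1,073,741,824 bytes = 3,482,428,203,073.536 bytes
1 GB = 1,000,000,000 bytes
3,482,428,203,073.536 / 1,000,000,000 = 3,482.428 GB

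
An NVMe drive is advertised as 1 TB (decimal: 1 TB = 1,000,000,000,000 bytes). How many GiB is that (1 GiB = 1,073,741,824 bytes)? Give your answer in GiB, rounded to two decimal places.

931.32 GiB

1 TB × 1,000,000,000,000 bytes/TB = 1,000,000,000,000 bytes
1 GiB = 2^30 bytes = 1,073,741,824 bytes
1,000,000,000,000 / 1,073,741,824 = 931.32 GiB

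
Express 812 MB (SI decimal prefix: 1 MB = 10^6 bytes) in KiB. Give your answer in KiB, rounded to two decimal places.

812 MB = 812 × 10^6 bytes = 812,000,000 bytes
1 KiB = 2^10 bytes = 1,024 bytes
812,000,000 / 1,024 = 792,968.75 KiB

792,968.75 KiB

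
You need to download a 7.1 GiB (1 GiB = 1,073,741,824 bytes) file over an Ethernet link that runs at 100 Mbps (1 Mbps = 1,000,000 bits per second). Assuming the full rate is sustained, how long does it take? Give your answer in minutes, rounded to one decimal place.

7.1 GiB = 7,623,566,950.4 bytes = 60,988,535,603.2 bits
100 Mbps = 100,000,000 bits/s
time = 60,988,535,603.2 / 100,000,000 = 609.89 s
609.89 s / 60 = 10.2 minutes

10.2 minutes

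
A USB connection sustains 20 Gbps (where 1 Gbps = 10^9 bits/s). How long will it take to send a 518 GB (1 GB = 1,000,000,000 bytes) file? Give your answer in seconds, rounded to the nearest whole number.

518 GB = 518,000,000,000 bytes = 4,144,000,000,000 bits
20 Gbps = 20,000,000,000 bits/s
time = 4,144,000,000,000 / 20,000,000,000 = 207 s

207 seconds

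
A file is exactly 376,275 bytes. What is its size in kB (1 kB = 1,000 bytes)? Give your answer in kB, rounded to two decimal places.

376,275 bytes given.
1 kB = 10^3 bytes = 1,000 bytes
376,275 / 1,000 = 376.28 kB

376.28 kB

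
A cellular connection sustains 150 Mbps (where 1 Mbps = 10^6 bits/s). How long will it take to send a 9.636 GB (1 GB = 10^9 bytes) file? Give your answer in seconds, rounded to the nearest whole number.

9.636 GB = 9,636,000,000 bytes = 77,088,000,000 bits
150 Mbps = 150,000,000 bits/s
time = 77,088,000,000 / 150,000,000 = 514 s

514 seconds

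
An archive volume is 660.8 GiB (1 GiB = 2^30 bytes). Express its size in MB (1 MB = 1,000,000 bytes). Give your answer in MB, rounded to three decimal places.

660.8 GiB × 1,073,741,824 bytes/GiB = 709,528,597,299.2 bytes
1 MB = 10^6 bytes = 1,000,000 bytes
709,528,597,299.2 / 1,000,000 = 709,528.597 MB

709,528.597 MB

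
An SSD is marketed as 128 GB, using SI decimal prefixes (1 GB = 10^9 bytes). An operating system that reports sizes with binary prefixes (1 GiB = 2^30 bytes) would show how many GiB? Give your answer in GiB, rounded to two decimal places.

119.21 GiB

128 GB = 128 × 10^9 bytes = 128,000,000,000 bytes
1 GiB = 1,073,741,824 bytes
128,000,000,000 / 1,073,741,824 = 119.21 GiB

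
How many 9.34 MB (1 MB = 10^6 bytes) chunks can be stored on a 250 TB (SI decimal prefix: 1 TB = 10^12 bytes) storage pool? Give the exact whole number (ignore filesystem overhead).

26,766,595

Capacity: 250 TB = 250,000,000,000,000 bytes
Per item: 9.34 MB = 9,340,000 bytes
⌊250,000,000,000,000 / 9,340,000⌋ = 26,766,595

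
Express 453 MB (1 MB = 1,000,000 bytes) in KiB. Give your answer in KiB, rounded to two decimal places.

453 MB = 453 × 10^6 bytes = 453,000,000 bytes
1 KiB = 1,024 bytes
453,000,000 / 1,024 = 442,382.81 KiB

442,382.81 KiB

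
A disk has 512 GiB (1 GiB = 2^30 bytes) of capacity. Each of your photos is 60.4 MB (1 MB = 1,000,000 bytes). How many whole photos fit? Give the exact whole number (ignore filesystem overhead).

Capacity: 512 GiB = 549,755,813,888 bytes
Per item: 60.4 MB = 60,400,000 bytes
⌊549,755,813,888 / 60,400,000⌋ = 9,101

9,101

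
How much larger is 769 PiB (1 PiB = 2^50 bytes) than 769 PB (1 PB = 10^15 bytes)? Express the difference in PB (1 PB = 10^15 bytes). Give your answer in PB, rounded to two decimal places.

96.82 PB

769 PiB = 769 × 1,125,899,906,842,624 = 865,817,028,361,977,856 bytes
769 PB = 769 × 1,000,000,000,000,000 = 769,000,000,000,000,000 bytes
difference = 96,817,028,361,977,856 bytes
96,817,028,361,977,856 / 1,000,000,000,000,000 = 96.82 PB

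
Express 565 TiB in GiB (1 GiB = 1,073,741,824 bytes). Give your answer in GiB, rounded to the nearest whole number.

578,560 GiB

565 TiB = 565 × 2^40 bytes = 621,224,069,693,440 bytes
1 GiB = 1,073,741,824 bytes
621,224,069,693,440 / 1,073,741,824 = 578,560 GiB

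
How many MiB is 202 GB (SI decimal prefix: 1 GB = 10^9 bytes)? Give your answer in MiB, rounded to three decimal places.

202 GB × 1,000,000,000 bytes/GB = 202,000,000,000 bytes
1 MiB = 2^20 bytes = 1,048,576 bytes
202,000,000,000 / 1,048,576 = 192,642.212 MiB

192,642.212 MiB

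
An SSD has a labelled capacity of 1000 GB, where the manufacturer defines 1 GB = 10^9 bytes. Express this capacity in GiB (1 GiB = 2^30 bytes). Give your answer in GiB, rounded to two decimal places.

931.32 GiB

1000 GB = 1000 × 10^9 bytes = 1,000,000,000,000 bytes
1 GiB = 2^30 bytes = 1,073,741,824 bytes
1,000,000,000,000 / 1,073,741,824 = 931.32 GiB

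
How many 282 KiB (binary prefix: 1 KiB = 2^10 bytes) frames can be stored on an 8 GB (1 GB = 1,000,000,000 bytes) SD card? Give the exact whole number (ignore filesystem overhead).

Capacity: 8 GB = 8,000,000,000 bytes
Per item: 282 KiB = 288,768 bytes
⌊8,000,000,000 / 288,768⌋ = 27,703

27,703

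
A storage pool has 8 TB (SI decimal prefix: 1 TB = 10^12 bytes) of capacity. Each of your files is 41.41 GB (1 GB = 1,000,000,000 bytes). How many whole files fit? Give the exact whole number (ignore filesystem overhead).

193

Capacity: 8 TB = 8,000,000,000,000 bytes
Per item: 41.41 GB = 41,410,000,000 bytes
⌊8,000,000,000,000 / 41,410,000,000⌋ = 193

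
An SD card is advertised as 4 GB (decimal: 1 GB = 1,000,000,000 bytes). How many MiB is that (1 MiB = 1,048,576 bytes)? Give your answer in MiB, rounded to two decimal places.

3,814.70 MiB

4 GB = 4 × 10^9 bytes = 4,000,000,000 bytes
1 MiB = 1,048,576 bytes
4,000,000,000 / 1,048,576 = 3,814.70 MiB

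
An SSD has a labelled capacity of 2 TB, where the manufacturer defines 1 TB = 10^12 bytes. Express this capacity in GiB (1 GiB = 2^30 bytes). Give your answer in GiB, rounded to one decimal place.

1,862.6 GiB

2 TB = 2 × 10^12 bytes = 2,000,000,000,000 bytes
1 GiB = 1,073,741,824 bytes
2,000,000,000,000 / 1,073,741,824 = 1,862.6 GiB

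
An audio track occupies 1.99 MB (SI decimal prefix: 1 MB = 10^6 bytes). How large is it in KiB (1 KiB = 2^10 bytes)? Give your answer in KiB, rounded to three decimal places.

1,943.359 KiB

1.99 MB = 1.99 × 10^6 bytes = 1,990,000 bytes
1 KiB = 2^10 bytes = 1,024 bytes
1,990,000 / 1,024 = 1,943.359 KiB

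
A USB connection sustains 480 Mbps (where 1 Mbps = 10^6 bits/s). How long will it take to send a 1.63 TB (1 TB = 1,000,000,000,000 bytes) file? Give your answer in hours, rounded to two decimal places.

7.55 hours

1.63 TB = 1,630,000,000,000 bytes = 13,040,000,000,000 bits
480 Mbps = 480,000,000 bits/s
time = 13,040,000,000,000 / 480,000,000 = 27,166.6667 s
27,166.6667 s / 3600 = 7.55 hours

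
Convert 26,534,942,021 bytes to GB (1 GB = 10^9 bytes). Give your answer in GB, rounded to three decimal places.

26,534,942,021 bytes given.
1 GB = 1,000,000,000 bytes
26,534,942,021 / 1,000,000,000 = 26.535 GB

26.535 GB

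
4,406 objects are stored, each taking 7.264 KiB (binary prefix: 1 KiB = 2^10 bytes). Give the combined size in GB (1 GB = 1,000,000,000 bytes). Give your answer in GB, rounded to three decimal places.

0.033 GB

Total = 4,406 × 7.264 KiB = 32005.184 KiB
= 32005.184 × 1,024 bytes = 32,773,308.416 bytes
1 GB = 1,000,000,000 bytes
32,773,308.416 / 1,000,000,000 = 0.033 GB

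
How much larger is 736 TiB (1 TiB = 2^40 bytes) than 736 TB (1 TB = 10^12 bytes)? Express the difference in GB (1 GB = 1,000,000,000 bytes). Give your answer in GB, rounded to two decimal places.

736 TiB = 736 × 1,099,511,627,776 = 809,240,558,043,136 bytes
736 TB = 736 × 1,000,000,000,000 = 736,000,000,000,000 bytes
difference = 73,240,558,043,136 bytes
73,240,558,043,136 / 1,000,000,000 = 73,240.56 GB

73,240.56 GB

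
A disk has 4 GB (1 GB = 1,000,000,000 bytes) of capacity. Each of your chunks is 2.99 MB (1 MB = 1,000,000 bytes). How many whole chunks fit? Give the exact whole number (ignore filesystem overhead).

Capacity: 4 GB = 4,000,000,000 bytes
Per item: 2.99 MB = 2,990,000 bytes
⌊4,000,000,000 / 2,990,000⌋ = 1,337

1,337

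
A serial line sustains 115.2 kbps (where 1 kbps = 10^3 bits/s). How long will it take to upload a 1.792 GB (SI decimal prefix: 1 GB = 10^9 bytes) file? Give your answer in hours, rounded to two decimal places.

1.792 GB = 1,792,000,000 bytes = 14,336,000,000 bits
115.2 kbps = 115,200 bits/s
time = 14,336,000,000 / 115,200 = 124,444.4444 s
124,444.4444 s / 3600 = 34.57 hours

34.57 hours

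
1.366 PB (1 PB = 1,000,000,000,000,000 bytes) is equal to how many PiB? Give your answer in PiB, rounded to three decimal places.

1.213 PiB

1.366 PB × 1,000,000,000,000,000 bytes/PB = 1,366,000,000,000,000 bytes
1 PiB = 1,125,899,906,842,624 bytes
1,366,000,000,000,000 / 1,125,899,906,842,624 = 1.213 PiB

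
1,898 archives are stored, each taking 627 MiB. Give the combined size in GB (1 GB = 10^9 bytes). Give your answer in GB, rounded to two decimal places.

Total = 1,898 × 627 MiB = 1,190,046 MiB
= 1,190,046 × 1,048,576 bytes = 1,247,853,674,496 bytes
1 GB = 1,000,000,000 bytes
1,247,853,674,496 / 1,000,000,000 = 1,247.85 GB

1,247.85 GB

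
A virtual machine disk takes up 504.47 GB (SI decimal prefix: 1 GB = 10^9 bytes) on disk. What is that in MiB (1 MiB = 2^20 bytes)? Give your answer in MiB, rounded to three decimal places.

504.47 GB = 504.47 × 10^9 bytes = 504,470,000,000 bytes
1 MiB = 2^20 bytes = 1,048,576 bytes
504,470,000,000 / 1,048,576 = 481,100.082 MiB

481,100.082 MiB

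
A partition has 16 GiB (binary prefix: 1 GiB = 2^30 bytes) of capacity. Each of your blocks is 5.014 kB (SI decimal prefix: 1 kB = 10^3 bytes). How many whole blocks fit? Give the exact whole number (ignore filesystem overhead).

Capacity: 16 GiB = 17,179,869,184 bytes
Per item: 5.014 kB = 5,014 bytes
⌊17,179,869,184 / 5,014⌋ = 3,426,379

3,426,379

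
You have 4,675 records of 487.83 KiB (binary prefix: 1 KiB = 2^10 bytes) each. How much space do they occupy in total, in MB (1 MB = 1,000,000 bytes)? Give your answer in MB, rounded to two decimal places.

2,335.34 MB

Total = 4,675 × 487.83 KiB = 2280605.25 KiB
= 2280605.25 × 1,024 bytes = 2,335,339,776 bytes
1 MB = 1,000,000 bytes
2,335,339,776 / 1,000,000 = 2,335.34 MB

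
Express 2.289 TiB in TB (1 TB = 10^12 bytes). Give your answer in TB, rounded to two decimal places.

2.289 TiB = 2.289 × 2^40 bytes = 2,516,782,115,979.264 bytes
1 TB = 1,000,000,000,000 bytes
2,516,782,115,979.264 / 1,000,000,000,000 = 2.52 TB

2.52 TB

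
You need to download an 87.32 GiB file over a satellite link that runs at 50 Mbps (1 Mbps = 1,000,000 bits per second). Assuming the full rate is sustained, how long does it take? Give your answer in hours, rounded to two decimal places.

87.32 GiB = 93,759,136,071.68 bytes = 750,073,088,573.44 bits
50 Mbps = 50,000,000 bits/s
time = 750,073,088,573.44 / 50,000,000 = 15,001.4618 s
15,001.4618 s / 3600 = 4.17 hours

4.17 hours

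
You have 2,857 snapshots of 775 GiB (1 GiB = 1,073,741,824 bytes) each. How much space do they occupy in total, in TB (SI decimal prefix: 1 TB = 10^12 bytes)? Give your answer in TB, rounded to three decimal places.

Total = 2,857 × 775 GiB = 2,214,175 GiB
= 2,214,175 × 1,073,741,824 bytes = 2,377,452,303,155,200 bytes
1 TB = 1,000,000,000,000 bytes
2,377,452,303,155,200 / 1,000,000,000,000 = 2,377.452 TB

2,377.452 TB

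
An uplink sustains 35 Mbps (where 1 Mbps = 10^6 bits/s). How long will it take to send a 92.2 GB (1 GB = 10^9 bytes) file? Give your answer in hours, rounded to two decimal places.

92.2 GB = 92,200,000,000 bytes = 737,600,000,000 bits
35 Mbps = 35,000,000 bits/s
time = 737,600,000,000 / 35,000,000 = 21,074.2857 s
21,074.2857 s / 3600 = 5.85 hours

5.85 hours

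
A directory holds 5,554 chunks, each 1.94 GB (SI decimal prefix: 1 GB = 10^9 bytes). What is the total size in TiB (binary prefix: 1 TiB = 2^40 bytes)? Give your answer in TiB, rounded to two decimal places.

Total = 5,554 × 1.94 GB = 10774.76 GB
= 10774.76 × 1,000,000,000 bytes = 10,774,760,000,000 bytes
1 TiB = 1,099,511,627,776 bytes
10,774,760,000,000 / 1,099,511,627,776 = 9.80 TiB

9.80 TiB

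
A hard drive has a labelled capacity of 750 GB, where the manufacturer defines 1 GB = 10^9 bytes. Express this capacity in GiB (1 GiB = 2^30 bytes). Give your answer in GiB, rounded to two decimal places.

750 GB × 1,000,000,000 bytes/GB = 750,000,000,000 bytes
1 GiB = 2^30 bytes = 1,073,741,824 bytes
750,000,000,000 / 1,073,741,824 = 698.49 GiB

698.49 GiB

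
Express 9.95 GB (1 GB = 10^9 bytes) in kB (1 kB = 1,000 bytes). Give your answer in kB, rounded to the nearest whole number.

9.95 GB × 1,000,000,000 bytes/GB = 9,950,000,000 bytes
1 kB = 1,000 bytes
9,950,000,000 / 1,000 = 9,950,000 kB

9,950,000 kB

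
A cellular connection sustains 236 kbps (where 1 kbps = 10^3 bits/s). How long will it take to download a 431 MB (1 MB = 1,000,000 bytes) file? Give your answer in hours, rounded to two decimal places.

431 MB = 431,000,000 bytes = 3,448,000,000 bits
236 kbps = 236,000 bits/s
time = 3,448,000,000 / 236,000 = 14,610.1695 s
14,610.1695 s / 3600 = 4.06 hours

4.06 hours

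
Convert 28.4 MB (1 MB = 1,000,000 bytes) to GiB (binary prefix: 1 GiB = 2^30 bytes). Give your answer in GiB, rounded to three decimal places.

28.4 MB = 28.4 × 10^6 bytes = 28,400,000 bytes
1 GiB = 2^30 bytes = 1,073,741,824 bytes
28,400,000 / 1,073,741,824 = 0.026 GiB

0.026 GiB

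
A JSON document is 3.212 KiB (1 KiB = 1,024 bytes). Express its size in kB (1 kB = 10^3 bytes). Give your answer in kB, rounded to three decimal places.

3.212 KiB × 1,024 bytes/KiB = 3,289.088 bytes
1 kB = 10^3 bytes = 1,000 bytes
3,289.088 / 1,000 = 3.289 kB

3.289 kB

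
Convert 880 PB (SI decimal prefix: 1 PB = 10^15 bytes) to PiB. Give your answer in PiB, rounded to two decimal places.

880 PB = 880 × 10^15 bytes = 880,000,000,000,000,000 bytes
1 PiB = 1,125,899,906,842,624 bytes
880,000,000,000,000,000 / 1,125,899,906,842,624 = 781.60 PiB

781.60 PiB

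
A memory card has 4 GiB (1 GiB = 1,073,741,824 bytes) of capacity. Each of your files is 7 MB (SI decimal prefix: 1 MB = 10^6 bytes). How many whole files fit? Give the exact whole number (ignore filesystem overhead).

613

Capacity: 4 GiB = 4,294,967,296 bytes
Per item: 7 MB = 7,000,000 bytes
⌊4,294,967,296 / 7,000,000⌋ = 613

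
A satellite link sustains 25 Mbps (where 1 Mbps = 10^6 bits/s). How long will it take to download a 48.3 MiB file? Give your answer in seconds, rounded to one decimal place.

16.2 seconds

48.3 MiB = 50,646,220.8 bytes = 405,169,766.4 bits
25 Mbps = 25,000,000 bits/s
time = 405,169,766.4 / 25,000,000 = 16.2 s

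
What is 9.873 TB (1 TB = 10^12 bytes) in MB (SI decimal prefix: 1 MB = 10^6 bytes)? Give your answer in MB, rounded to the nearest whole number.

9.873 TB = 9.873 × 10^12 bytes = 9,873,000,000,000 bytes
1 MB = 1,000,000 bytes
9,873,000,000,000 / 1,000,000 = 9,873,000 MB

9,873,000 MB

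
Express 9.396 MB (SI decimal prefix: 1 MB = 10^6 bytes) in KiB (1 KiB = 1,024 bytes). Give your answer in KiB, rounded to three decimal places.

9,175.781 KiB

9.396 MB = 9.396 × 10^6 bytes = 9,396,000 bytes
1 KiB = 2^10 bytes = 1,024 bytes
9,396,000 / 1,024 = 9,175.781 KiB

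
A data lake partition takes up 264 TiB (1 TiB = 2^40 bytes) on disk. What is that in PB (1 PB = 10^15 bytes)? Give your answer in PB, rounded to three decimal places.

264 TiB = 264 × 2^40 bytes = 290,271,069,732,864 bytes
1 PB = 10^15 bytes = 1,000,000,000,000,000 bytes
290,271,069,732,864 / 1,000,000,000,000,000 = 0.290 PB

0.290 PB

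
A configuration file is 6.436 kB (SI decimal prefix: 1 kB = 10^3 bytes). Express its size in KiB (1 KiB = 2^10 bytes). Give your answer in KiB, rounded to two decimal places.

6.29 KiB

6.436 kB = 6.436 × 10^3 bytes = 6,436 bytes
1 KiB = 1,024 bytes
6,436 / 1,024 = 6.29 KiB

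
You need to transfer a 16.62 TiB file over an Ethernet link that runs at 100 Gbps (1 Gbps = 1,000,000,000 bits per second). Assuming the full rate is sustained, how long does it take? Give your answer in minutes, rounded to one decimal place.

24.4 minutes

16.62 TiB = 18,273,883,253,637.12 bytes = 146,191,066,029,096.96 bits
100 Gbps = 100,000,000,000 bits/s
time = 146,191,066,029,096.96 / 100,000,000,000 = 1,461.91 s
1,461.91 s / 60 = 24.4 minutes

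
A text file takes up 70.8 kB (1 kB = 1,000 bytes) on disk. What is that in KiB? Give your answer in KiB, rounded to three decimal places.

70.8 kB = 70.8 × 10^3 bytes = 70,800 bytes
1 KiB = 2^10 bytes = 1,024 bytes
70,800 / 1,024 = 69.141 KiB

69.141 KiB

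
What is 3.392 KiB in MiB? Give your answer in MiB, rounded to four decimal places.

0.0033 MiB

3.392 KiB = 3.392 × 2^10 bytes = 3,473.408 bytes
1 MiB = 2^20 bytes = 1,048,576 bytes
3,473.408 / 1,048,576 = 0.0033 MiB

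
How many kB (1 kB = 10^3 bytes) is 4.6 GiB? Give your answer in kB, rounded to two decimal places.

4,939,212.39 kB

4.6 GiB × 1,073,741,824 bytes/GiB = 4,939,212,390.4 bytes
1 kB = 10^3 bytes = 1,000 bytes
4,939,212,390.4 / 1,000 = 4,939,212.39 kB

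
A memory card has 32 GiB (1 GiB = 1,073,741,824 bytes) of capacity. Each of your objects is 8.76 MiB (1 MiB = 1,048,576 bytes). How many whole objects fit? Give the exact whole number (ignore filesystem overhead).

Capacity: 32 GiB = 34,359,738,368 bytes
Per item: 8.76 MiB = 9,185,525.76 bytes
⌊34,359,738,368 / 9,185,525.76⌋ = 3,740

3,740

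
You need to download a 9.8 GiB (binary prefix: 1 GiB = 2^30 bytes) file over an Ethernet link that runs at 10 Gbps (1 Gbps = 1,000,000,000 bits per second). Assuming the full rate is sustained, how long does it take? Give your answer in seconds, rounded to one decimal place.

8.4 seconds

9.8 GiB = 10,522,669,875.2 bytes = 84,181,359,001.6 bits
10 Gbps = 10,000,000,000 bits/s
time = 84,181,359,001.6 / 10,000,000,000 = 8.4 s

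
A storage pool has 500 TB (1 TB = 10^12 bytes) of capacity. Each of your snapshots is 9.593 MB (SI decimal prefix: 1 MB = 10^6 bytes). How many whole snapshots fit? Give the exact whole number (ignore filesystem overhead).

52,121,338

Capacity: 500 TB = 500,000,000,000,000 bytes
Per item: 9.593 MB = 9,593,000 bytes
⌊500,000,000,000,000 / 9,593,000⌋ = 52,121,338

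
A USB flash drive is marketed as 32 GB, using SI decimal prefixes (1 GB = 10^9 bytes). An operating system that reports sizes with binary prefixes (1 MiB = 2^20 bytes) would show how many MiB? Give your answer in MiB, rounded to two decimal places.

30,517.58 MiB

32 GB = 32 × 10^9 bytes = 32,000,000,000 bytes
1 MiB = 2^20 bytes = 1,048,576 bytes
32,000,000,000 / 1,048,576 = 30,517.58 MiB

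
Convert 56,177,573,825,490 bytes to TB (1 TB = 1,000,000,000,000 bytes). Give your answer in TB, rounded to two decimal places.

56,177,573,825,490 bytes given.
1 TB = 1,000,000,000,000 bytes
56,177,573,825,490 / 1,000,000,000,000 = 56.18 TB

56.18 TB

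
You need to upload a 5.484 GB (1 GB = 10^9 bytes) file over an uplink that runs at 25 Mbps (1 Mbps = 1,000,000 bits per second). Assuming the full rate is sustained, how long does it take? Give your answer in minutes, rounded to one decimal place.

29.2 minutes

5.484 GB = 5,484,000,000 bytes = 43,872,000,000 bits
25 Mbps = 25,000,000 bits/s
time = 43,872,000,000 / 25,000,000 = 1,754.88 s
1,754.88 s / 60 = 29.2 minutes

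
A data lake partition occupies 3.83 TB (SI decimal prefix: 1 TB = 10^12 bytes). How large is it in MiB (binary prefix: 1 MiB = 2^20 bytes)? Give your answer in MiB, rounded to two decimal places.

3,652,572.63 MiB

3.83 TB × 1,000,000,000,000 bytes/TB = 3,830,000,000,000 bytes
1 MiB = 1,048,576 bytes
3,830,000,000,000 / 1,048,576 = 3,652,572.63 MiB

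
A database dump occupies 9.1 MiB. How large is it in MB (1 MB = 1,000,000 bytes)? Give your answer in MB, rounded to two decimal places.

9.1 MiB = 9.1 × 2^20 bytes = 9,542,041.6 bytes
1 MB = 10^6 bytes = 1,000,000 bytes
9,542,041.6 / 1,000,000 = 9.54 MB

9.54 MB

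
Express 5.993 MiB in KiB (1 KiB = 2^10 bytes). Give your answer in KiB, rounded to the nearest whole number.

5.993 MiB × 1,048,576 bytes/MiB = 6,284,115.968 bytes
1 KiB = 2^10 bytes = 1,024 bytes
6,284,115.968 / 1,024 = 6,137 KiB

6,137 KiB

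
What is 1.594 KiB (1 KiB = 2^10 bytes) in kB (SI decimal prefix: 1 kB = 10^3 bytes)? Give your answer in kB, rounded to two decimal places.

1.594 KiB = 1.594 × 2^10 bytes = 1,632.256 bytes
1 kB = 10^3 bytes = 1,000 bytes
1,632.256 / 1,000 = 1.63 kB

1.63 kB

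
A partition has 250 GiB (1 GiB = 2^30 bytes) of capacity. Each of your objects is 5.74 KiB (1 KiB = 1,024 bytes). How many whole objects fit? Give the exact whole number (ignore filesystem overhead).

Capacity: 250 GiB = 268,435,456,000 bytes
Per item: 5.74 KiB = 5,877.76 bytes
⌊268,435,456,000 / 5,877.76⌋ = 45,669,686

45,669,686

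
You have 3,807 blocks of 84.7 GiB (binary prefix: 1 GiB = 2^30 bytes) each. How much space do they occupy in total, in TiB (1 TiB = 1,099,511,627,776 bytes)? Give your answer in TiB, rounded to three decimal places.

Total = 3,807 × 84.7 GiB = 322452.9 GiB
= 322452.9 × 1,073,741,824 bytes = 346,231,165,000,089.6 bytes
1 TiB = 1,099,511,627,776 bytes
346,231,165,000,089.6 / 1,099,511,627,776 = 314.895 TiB

314.895 TiB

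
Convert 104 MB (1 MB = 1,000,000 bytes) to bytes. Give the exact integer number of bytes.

104,000,000 bytes

104 × 1,000,000 = 104,000,000 bytes  (1 MB = 10^6 bytes)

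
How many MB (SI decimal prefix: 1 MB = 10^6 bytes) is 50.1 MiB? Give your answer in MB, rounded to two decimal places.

50.1 MiB = 50.1 × 2^20 bytes = 52,533,657.6 bytes
1 MB = 1,000,000 bytes
52,533,657.6 / 1,000,000 = 52.53 MB

52.53 MB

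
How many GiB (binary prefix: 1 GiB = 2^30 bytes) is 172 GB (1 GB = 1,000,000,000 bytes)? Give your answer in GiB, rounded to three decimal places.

172 GB = 172 × 10^9 bytes = 172,000,000,000 bytes
1 GiB = 2^30 bytes = 1,073,741,824 bytes
172,000,000,000 / 1,073,741,824 = 160.187 GiB

160.187 GiB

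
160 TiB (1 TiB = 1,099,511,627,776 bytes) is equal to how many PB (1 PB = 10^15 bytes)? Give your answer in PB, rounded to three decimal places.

0.176 PB

160 TiB = 160 × 2^40 bytes = 175,921,860,444,160 bytes
1 PB = 1,000,000,000,000,000 bytes
175,921,860,444,160 / 1,000,000,000,000,000 = 0.176 PB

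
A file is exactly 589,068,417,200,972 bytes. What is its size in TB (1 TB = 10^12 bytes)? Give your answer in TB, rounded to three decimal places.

589,068,417,200,972 bytes given.
1 TB = 10^12 bytes = 1,000,000,000,000 bytes
589,068,417,200,972 / 1,000,000,000,000 = 589.068 TB

589.068 TB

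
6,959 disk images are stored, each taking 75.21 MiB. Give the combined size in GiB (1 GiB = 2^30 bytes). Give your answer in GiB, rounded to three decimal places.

Total = 6,959 × 75.21 MiB = 523386.39 MiB
= 523386.39 × 1,048,576 bytes = 548,810,407,280.64 bytes
1 GiB = 1,073,741,824 bytes
548,810,407,280.64 / 1,073,741,824 = 511.120 GiB

511.120 GiB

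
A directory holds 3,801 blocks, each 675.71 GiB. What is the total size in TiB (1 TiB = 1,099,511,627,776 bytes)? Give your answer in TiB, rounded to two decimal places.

2,508.18 TiB

Total = 3,801 × 675.71 GiB = 2568373.71 GiB
= 2568373.71 × 1,073,741,824 bytes = 2,757,770,272,089,047.04 bytes
1 TiB = 1,099,511,627,776 bytes
2,757,770,272,089,047.04 / 1,099,511,627,776 = 2,508.18 TiB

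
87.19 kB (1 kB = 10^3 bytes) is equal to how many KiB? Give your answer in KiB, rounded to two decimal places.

85.15 KiB

87.19 kB = 87.19 × 10^3 bytes = 87,190 bytes
1 KiB = 2^10 bytes = 1,024 bytes
87,190 / 1,024 = 85.15 KiB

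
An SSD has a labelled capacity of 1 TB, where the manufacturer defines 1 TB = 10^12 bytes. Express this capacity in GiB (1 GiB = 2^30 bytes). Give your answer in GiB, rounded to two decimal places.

931.32 GiB

1 TB = 1 × 10^12 bytes = 1,000,000,000,000 bytes
1 GiB = 2^30 bytes = 1,073,741,824 bytes
1,000,000,000,000 / 1,073,741,824 = 931.32 GiB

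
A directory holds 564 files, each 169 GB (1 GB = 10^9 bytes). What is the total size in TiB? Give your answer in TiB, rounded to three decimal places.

Total = 564 × 169 GB = 95,316 GB
= 95,316 × 1,000,000,000 bytes = 95,316,000,000,000 bytes
1 TiB = 1,099,511,627,776 bytes
95,316,000,000,000 / 1,099,511,627,776 = 86.689 TiB

86.689 TiB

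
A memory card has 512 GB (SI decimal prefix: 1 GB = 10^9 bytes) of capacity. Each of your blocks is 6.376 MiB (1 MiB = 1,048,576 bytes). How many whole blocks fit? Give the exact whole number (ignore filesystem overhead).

76,581

Capacity: 512 GB = 512,000,000,000 bytes
Per item: 6.376 MiB = 6,685,720.576 bytes
⌊512,000,000,000 / 6,685,720.576⌋ = 76,581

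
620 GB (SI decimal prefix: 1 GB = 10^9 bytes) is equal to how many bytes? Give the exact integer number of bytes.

620 × 1,000,000,000 = 620,000,000,000 bytes  (1 GB = 10^9 bytes)

620,000,000,000 bytes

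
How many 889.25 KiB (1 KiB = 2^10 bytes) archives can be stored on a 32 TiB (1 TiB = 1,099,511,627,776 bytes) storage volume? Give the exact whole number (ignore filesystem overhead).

38,639,008

Capacity: 32 TiB = 35,184,372,088,832 bytes
Per item: 889.25 KiB = 910,592 bytes
⌊35,184,372,088,832 / 910,592⌋ = 38,639,008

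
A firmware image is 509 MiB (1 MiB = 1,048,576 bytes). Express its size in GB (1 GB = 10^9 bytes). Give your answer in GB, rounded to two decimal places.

509 MiB = 509 × 2^20 bytes = 533,725,184 bytes
1 GB = 10^9 bytes = 1,000,000,000 bytes
533,725,184 / 1,000,000,000 = 0.53 GB

0.53 GB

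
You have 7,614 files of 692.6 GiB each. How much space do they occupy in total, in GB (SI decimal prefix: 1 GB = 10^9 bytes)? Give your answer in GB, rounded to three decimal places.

5,662,330.694 GB

Total = 7,614 × 692.6 GiB = 5273456.4 GiB
= 5273456.4 × 1,073,741,824 bytes = 5,662,330,693,720,473.6 bytes
1 GB = 1,000,000,000 bytes
5,662,330,693,720,473.6 / 1,000,000,000 = 5,662,330.694 GB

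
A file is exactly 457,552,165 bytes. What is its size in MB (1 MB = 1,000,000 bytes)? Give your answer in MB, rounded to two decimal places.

457,552,165 bytes given.
1 MB = 1,000,000 bytes
457,552,165 / 1,000,000 = 457.55 MB

457.55 MB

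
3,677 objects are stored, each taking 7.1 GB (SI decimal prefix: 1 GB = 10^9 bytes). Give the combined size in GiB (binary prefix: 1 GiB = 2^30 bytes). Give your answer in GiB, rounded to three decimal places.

Total = 3,677 × 7.1 GB = 26106.7 GB
= 26106.7 × 1,000,000,000 bytes = 26,106,700,000,000 bytes
1 GiB = 1,073,741,824 bytes
26,106,700,000,000 / 1,073,741,824 = 24,313.759 GiB

24,313.759 GiB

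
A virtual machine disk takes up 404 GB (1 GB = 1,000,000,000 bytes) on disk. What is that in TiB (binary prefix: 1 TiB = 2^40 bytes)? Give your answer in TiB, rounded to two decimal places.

0.37 TiB

404 GB = 404 × 10^9 bytes = 404,000,000,000 bytes
1 TiB = 2^40 bytes = 1,099,511,627,776 bytes
404,000,000,000 / 1,099,511,627,776 = 0.37 TiB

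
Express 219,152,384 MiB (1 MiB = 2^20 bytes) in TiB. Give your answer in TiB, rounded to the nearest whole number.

209 TiB

219,152,384 MiB × 1,048,576 bytes/MiB = 229,797,930,205,184 bytes
1 TiB = 2^40 bytes = 1,099,511,627,776 bytes
229,797,930,205,184 / 1,099,511,627,776 = 209 TiB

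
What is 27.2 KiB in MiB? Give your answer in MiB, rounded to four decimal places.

0.0266 MiB

27.2 KiB = 27.2 × 2^10 bytes = 27,852.8 bytes
1 MiB = 1,048,576 bytes
27,852.8 / 1,048,576 = 0.0266 MiB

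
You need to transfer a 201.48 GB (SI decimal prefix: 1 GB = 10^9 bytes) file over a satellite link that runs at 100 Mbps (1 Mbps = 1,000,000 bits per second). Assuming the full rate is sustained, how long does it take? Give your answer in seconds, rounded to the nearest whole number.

201.48 GB = 201,480,000,000 bytes = 1,611,840,000,000 bits
100 Mbps = 100,000,000 bits/s
time = 1,611,840,000,000 / 100,000,000 = 16,118 s

16,118 seconds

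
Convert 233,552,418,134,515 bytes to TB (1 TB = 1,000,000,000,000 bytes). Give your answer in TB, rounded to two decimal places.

233.55 TB

233,552,418,134,515 bytes given.
1 TB = 1,000,000,000,000 bytes
233,552,418,134,515 / 1,000,000,000,000 = 233.55 TB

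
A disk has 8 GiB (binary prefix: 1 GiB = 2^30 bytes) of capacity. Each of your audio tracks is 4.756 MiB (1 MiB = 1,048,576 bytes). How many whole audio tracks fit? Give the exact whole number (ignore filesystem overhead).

Capacity: 8 GiB = 8,589,934,592 bytes
Per item: 4.756 MiB = 4,987,027.456 bytes
⌊8,589,934,592 / 4,987,027.456⌋ = 1,722

1,722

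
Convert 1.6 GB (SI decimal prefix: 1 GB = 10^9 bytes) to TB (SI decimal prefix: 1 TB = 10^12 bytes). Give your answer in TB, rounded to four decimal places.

0.0016 TB

1.6 GB = 1.6 × 10^9 bytes = 1,600,000,000 bytes
1 TB = 1,000,000,000,000 bytes
1,600,000,000 / 1,000,000,000,000 = 0.0016 TB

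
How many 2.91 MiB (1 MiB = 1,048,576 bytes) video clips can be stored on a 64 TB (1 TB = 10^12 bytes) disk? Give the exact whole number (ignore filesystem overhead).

20,974,280

Capacity: 64 TB = 64,000,000,000,000 bytes
Per item: 2.91 MiB = 3,051,356.16 bytes
⌊64,000,000,000,000 / 3,051,356.16⌋ = 20,974,280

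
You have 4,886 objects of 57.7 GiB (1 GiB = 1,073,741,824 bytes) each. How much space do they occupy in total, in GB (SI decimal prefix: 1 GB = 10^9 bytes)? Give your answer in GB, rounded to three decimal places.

302,711.657 GB

Total = 4,886 × 57.7 GiB = 281922.2 GiB
= 281922.2 × 1,073,741,824 bytes = 302,711,657,254,092.8 bytes
1 GB = 1,000,000,000 bytes
302,711,657,254,092.8 / 1,000,000,000 = 302,711.657 GB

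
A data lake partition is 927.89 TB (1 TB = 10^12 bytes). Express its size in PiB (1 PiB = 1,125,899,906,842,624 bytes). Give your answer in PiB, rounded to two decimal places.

927.89 TB × 1,000,000,000,000 bytes/TB = 927,890,000,000,000 bytes
1 PiB = 1,125,899,906,842,624 bytes
927,890,000,000,000 / 1,125,899,906,842,624 = 0.82 PiB

0.82 PiB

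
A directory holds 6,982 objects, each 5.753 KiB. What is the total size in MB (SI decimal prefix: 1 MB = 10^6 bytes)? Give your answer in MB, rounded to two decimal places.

41.13 MB

Total = 6,982 × 5.753 KiB = 40167.446 KiB
= 40167.446 × 1,024 bytes = 41,131,464.704 bytes
1 MB = 1,000,000 bytes
41,131,464.704 / 1,000,000 = 41.13 MB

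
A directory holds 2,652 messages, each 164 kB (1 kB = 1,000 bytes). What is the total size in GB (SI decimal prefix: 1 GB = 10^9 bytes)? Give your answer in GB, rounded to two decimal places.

Total = 2,652 × 164 kB = 434,928 kB
= 434,928 × 1,000 bytes = 434,928,000 bytes
1 GB = 1,000,000,000 bytes
434,928,000 / 1,000,000,000 = 0.43 GB

0.43 GB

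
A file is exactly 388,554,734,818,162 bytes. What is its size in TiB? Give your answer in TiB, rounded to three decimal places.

353.388 TiB

388,554,734,818,162 bytes given.
1 TiB = 1,099,511,627,776 bytes
388,554,734,818,162 / 1,099,511,627,776 = 353.388 TiB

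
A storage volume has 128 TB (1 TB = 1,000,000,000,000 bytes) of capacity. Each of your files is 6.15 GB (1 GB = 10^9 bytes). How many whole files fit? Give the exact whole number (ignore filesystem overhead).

20,813

Capacity: 128 TB = 128,000,000,000,000 bytes
Per item: 6.15 GB = 6,150,000,000 bytes
⌊128,000,000,000,000 / 6,150,000,000⌋ = 20,813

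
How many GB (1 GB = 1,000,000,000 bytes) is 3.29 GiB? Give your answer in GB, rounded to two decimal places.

3.29 GiB = 3.29 × 2^30 bytes = 3,532,610,600.96 bytes
1 GB = 10^9 bytes = 1,000,000,000 bytes
3,532,610,600.96 / 1,000,000,000 = 3.53 GB

3.53 GB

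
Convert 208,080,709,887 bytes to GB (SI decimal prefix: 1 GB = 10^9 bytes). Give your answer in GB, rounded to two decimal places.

208.08 GB

208,080,709,887 bytes given.
1 GB = 1,000,000,000 bytes
208,080,709,887 / 1,000,000,000 = 208.08 GB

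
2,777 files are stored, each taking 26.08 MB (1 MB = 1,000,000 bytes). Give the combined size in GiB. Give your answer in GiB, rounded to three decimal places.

67.450 GiB

Total = 2,777 × 26.08 MB = 72424.16 MB
= 72424.16 × 1,000,000 bytes = 72,424,160,000 bytes
1 GiB = 1,073,741,824 bytes
72,424,160,000 / 1,073,741,824 = 67.450 GiB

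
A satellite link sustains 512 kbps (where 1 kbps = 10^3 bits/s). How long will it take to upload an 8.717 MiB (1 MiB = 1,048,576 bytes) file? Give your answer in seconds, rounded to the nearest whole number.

143 seconds

8.717 MiB = 9,140,436.992 bytes = 73,123,495.936 bits
512 kbps = 512,000 bits/s
time = 73,123,495.936 / 512,000 = 143 s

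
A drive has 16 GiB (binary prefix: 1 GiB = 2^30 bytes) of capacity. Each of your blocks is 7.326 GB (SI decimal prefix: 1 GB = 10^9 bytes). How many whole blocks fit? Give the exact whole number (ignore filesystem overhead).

2

Capacity: 16 GiB = 17,179,869,184 bytes
Per item: 7.326 GB = 7,326,000,000 bytes
⌊17,179,869,184 / 7,326,000,000⌋ = 2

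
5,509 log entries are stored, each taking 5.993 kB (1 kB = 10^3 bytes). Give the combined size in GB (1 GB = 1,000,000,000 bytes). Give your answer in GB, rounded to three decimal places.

0.033 GB

Total = 5,509 × 5.993 kB = 33015.437 kB
= 33015.437 × 1,000 bytes = 33,015,437 bytes
1 GB = 1,000,000,000 bytes
33,015,437 / 1,000,000,000 = 0.033 GB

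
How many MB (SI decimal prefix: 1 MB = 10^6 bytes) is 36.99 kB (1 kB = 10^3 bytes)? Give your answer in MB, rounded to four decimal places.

0.0370 MB

36.99 kB × 1,000 bytes/kB = 36,990 bytes
1 MB = 10^6 bytes = 1,000,000 bytes
36,990 / 1,000,000 = 0.0370 MB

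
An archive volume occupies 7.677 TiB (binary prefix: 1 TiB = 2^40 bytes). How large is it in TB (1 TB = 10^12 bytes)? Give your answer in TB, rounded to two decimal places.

7.677 TiB = 7.677 × 2^40 bytes = 8,440,950,766,436.352 bytes
1 TB = 1,000,000,000,000 bytes
8,440,950,766,436.352 / 1,000,000,000,000 = 8.44 TB

8.44 TB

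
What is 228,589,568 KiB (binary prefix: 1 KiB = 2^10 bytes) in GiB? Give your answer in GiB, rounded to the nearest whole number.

228,589,568 KiB = 228,589,568 × 2^10 bytes = 234,075,717,632 bytes
1 GiB = 1,073,741,824 bytes
234,075,717,632 / 1,073,741,824 = 218 GiB

218 GiB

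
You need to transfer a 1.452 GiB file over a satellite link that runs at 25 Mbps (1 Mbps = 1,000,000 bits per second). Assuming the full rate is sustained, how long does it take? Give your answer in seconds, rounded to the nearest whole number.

499 seconds

1.452 GiB = 1,559,073,128.448 bytes = 12,472,585,027.584 bits
25 Mbps = 25,000,000 bits/s
time = 12,472,585,027.584 / 25,000,000 = 499 s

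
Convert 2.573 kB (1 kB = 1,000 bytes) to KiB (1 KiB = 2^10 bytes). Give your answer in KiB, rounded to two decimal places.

2.573 kB × 1,000 bytes/kB = 2,573 bytes
1 KiB = 1,024 bytes
2,573 / 1,024 = 2.51 KiB

2.51 KiB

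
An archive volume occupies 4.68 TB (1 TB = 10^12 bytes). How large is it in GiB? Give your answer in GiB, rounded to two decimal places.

4,358.59 GiB

4.68 TB = 4.68 × 10^12 bytes = 4,680,000,000,000 bytes
1 GiB = 2^30 bytes = 1,073,741,824 bytes
4,680,000,000,000 / 1,073,741,824 = 4,358.59 GiB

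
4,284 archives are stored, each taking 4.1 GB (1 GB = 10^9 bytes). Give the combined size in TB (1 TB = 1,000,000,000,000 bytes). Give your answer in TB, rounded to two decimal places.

Total = 4,284 × 4.1 GB = 17564.4 GB
= 17564.4 × 1,000,000,000 bytes = 17,564,400,000,000 bytes
1 TB = 1,000,000,000,000 bytes
17,564,400,000,000 / 1,000,000,000,000 = 17.56 TB

17.56 TB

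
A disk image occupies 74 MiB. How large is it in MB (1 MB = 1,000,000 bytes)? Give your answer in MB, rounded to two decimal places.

74 MiB × 1,048,576 bytes/MiB = 77,594,624 bytes
1 MB = 10^6 bytes = 1,000,000 bytes
77,594,624 / 1,000,000 = 77.59 MB

77.59 MB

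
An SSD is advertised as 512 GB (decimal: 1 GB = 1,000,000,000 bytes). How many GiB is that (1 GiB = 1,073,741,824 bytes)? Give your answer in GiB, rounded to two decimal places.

512 GB = 512 × 10^9 bytes = 512,000,000,000 bytes
1 GiB = 1,073,741,824 bytes
512,000,000,000 / 1,073,741,824 = 476.84 GiB

476.84 GiB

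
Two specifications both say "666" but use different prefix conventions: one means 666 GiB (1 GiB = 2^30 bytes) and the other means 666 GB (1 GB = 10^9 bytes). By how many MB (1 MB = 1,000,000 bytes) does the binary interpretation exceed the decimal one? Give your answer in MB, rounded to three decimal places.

666 GiB = 666 × 1,073,741,824 = 715,112,054,784 bytes
666 GB = 666 × 1,000,000,000 = 666,000,000,000 bytes
difference = 49,112,054,784 bytes
49,112,054,784 / 1,000,000 = 49,112.055 MB

49,112.055 MB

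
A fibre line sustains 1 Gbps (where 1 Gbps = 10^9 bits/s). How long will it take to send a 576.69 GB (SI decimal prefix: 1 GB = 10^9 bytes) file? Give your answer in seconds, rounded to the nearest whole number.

4,614 seconds

576.69 GB = 576,690,000,000 bytes = 4,613,520,000,000 bits
1 Gbps = 1,000,000,000 bits/s
time = 4,613,520,000,000 / 1,000,000,000 = 4,614 s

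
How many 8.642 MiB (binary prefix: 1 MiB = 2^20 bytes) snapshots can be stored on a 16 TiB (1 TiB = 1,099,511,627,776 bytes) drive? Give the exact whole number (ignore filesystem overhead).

1,941,358

Capacity: 16 TiB = 17,592,186,044,416 bytes
Per item: 8.642 MiB = 9,061,793.792 bytes
⌊17,592,186,044,416 / 9,061,793.792⌋ = 1,941,358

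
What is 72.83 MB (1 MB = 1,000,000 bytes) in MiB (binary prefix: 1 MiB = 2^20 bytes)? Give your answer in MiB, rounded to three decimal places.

69.456 MiB

72.83 MB = 72.83 × 10^6 bytes = 72,830,000 bytes
1 MiB = 1,048,576 bytes
72,830,000 / 1,048,576 = 69.456 MiB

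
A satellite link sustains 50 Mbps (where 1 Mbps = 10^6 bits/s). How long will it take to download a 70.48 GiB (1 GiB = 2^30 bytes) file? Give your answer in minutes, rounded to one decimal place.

70.48 GiB = 75,677,323,755.52 bytes = 605,418,590,044.16 bits
50 Mbps = 50,000,000 bits/s
time = 605,418,590,044.16 / 50,000,000 = 12,108.37 s
12,108.37 s / 60 = 201.8 minutes

201.8 minutes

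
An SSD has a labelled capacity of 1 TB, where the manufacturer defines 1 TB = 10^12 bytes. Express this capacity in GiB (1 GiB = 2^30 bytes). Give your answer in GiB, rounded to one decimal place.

931.3 GiB

1 TB = 1 × 10^12 bytes = 1,000,000,000,000 bytes
1 GiB = 2^30 bytes = 1,073,741,824 bytes
1,000,000,000,000 / 1,073,741,824 = 931.3 GiB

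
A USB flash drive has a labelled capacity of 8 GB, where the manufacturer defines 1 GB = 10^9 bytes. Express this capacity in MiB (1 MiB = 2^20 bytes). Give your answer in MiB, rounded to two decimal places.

7,629.39 MiB

8 GB = 8 × 10^9 bytes = 8,000,000,000 bytes
1 MiB = 2^20 bytes = 1,048,576 bytes
8,000,000,000 / 1,048,576 = 7,629.39 MiB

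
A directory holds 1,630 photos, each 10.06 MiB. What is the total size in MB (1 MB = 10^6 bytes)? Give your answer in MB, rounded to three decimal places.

17,194.340 MB

Total = 1,630 × 10.06 MiB = 16397.8 MiB
= 16397.8 × 1,048,576 bytes = 17,194,339,532.8 bytes
1 MB = 1,000,000 bytes
17,194,339,532.8 / 1,000,000 = 17,194.340 MB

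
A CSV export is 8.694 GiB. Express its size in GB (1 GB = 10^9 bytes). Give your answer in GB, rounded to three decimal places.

9.335 GB

8.694 GiB = 8.694 × 2^30 bytes = 9,335,111,417.856 bytes
1 GB = 1,000,000,000 bytes
9,335,111,417.856 / 1,000,000,000 = 9.335 GB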